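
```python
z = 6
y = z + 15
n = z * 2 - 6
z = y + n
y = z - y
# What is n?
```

Trace (tracking n):
z = 6  # -> z = 6
y = z + 15  # -> y = 21
n = z * 2 - 6  # -> n = 6
z = y + n  # -> z = 27
y = z - y  # -> y = 6

Answer: 6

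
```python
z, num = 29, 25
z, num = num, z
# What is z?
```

Trace (tracking z):
z, num = (29, 25)  # -> z = 29, num = 25
z, num = (num, z)  # -> z = 25, num = 29

Answer: 25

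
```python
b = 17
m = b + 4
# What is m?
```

Answer: 21

Derivation:
Trace (tracking m):
b = 17  # -> b = 17
m = b + 4  # -> m = 21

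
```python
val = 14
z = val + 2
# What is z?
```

Trace (tracking z):
val = 14  # -> val = 14
z = val + 2  # -> z = 16

Answer: 16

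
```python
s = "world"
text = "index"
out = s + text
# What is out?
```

Answer: 'worldindex'

Derivation:
Trace (tracking out):
s = 'world'  # -> s = 'world'
text = 'index'  # -> text = 'index'
out = s + text  # -> out = 'worldindex'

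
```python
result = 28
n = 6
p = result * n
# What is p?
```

Answer: 168

Derivation:
Trace (tracking p):
result = 28  # -> result = 28
n = 6  # -> n = 6
p = result * n  # -> p = 168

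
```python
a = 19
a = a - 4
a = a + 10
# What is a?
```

Answer: 25

Derivation:
Trace (tracking a):
a = 19  # -> a = 19
a = a - 4  # -> a = 15
a = a + 10  # -> a = 25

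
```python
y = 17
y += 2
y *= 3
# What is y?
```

Answer: 57

Derivation:
Trace (tracking y):
y = 17  # -> y = 17
y += 2  # -> y = 19
y *= 3  # -> y = 57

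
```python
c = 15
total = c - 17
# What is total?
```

Answer: -2

Derivation:
Trace (tracking total):
c = 15  # -> c = 15
total = c - 17  # -> total = -2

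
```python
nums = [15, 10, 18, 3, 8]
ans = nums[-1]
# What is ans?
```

Answer: 8

Derivation:
Trace (tracking ans):
nums = [15, 10, 18, 3, 8]  # -> nums = [15, 10, 18, 3, 8]
ans = nums[-1]  # -> ans = 8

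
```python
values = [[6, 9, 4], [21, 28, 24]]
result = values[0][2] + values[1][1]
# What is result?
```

Trace (tracking result):
values = [[6, 9, 4], [21, 28, 24]]  # -> values = [[6, 9, 4], [21, 28, 24]]
result = values[0][2] + values[1][1]  # -> result = 32

Answer: 32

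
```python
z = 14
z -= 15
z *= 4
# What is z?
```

Trace (tracking z):
z = 14  # -> z = 14
z -= 15  # -> z = -1
z *= 4  # -> z = -4

Answer: -4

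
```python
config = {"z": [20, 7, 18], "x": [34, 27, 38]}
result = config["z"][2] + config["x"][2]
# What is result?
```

Answer: 56

Derivation:
Trace (tracking result):
config = {'z': [20, 7, 18], 'x': [34, 27, 38]}  # -> config = {'z': [20, 7, 18], 'x': [34, 27, 38]}
result = config['z'][2] + config['x'][2]  # -> result = 56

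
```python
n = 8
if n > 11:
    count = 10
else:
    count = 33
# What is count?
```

Trace (tracking count):
n = 8  # -> n = 8
if n > 11:  # condition is False
else:
    count = 33  # -> count = 33

Answer: 33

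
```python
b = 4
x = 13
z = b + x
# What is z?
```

Trace (tracking z):
b = 4  # -> b = 4
x = 13  # -> x = 13
z = b + x  # -> z = 17

Answer: 17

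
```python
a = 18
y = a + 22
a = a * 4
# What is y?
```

Trace (tracking y):
a = 18  # -> a = 18
y = a + 22  # -> y = 40
a = a * 4  # -> a = 72

Answer: 40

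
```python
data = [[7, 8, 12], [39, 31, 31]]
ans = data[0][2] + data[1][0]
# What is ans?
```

Trace (tracking ans):
data = [[7, 8, 12], [39, 31, 31]]  # -> data = [[7, 8, 12], [39, 31, 31]]
ans = data[0][2] + data[1][0]  # -> ans = 51

Answer: 51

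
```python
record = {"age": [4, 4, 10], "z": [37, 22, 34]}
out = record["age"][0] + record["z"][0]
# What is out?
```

Trace (tracking out):
record = {'age': [4, 4, 10], 'z': [37, 22, 34]}  # -> record = {'age': [4, 4, 10], 'z': [37, 22, 34]}
out = record['age'][0] + record['z'][0]  # -> out = 41

Answer: 41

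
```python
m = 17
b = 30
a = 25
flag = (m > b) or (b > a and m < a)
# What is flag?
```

Trace (tracking flag):
m = 17  # -> m = 17
b = 30  # -> b = 30
a = 25  # -> a = 25
flag = m > b or (b > a and m < a)  # -> flag = True

Answer: True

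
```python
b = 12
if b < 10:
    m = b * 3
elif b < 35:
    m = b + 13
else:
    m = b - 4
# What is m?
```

Answer: 25

Derivation:
Trace (tracking m):
b = 12  # -> b = 12
if b < 10:  # condition is False
elif b < 35:  # condition is True
    m = b + 13  # -> m = 25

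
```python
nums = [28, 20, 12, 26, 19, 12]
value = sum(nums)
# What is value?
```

Trace (tracking value):
nums = [28, 20, 12, 26, 19, 12]  # -> nums = [28, 20, 12, 26, 19, 12]
value = sum(nums)  # -> value = 117

Answer: 117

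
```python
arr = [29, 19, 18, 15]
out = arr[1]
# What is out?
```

Trace (tracking out):
arr = [29, 19, 18, 15]  # -> arr = [29, 19, 18, 15]
out = arr[1]  # -> out = 19

Answer: 19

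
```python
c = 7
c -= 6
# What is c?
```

Answer: 1

Derivation:
Trace (tracking c):
c = 7  # -> c = 7
c -= 6  # -> c = 1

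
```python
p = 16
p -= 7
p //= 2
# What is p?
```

Trace (tracking p):
p = 16  # -> p = 16
p -= 7  # -> p = 9
p //= 2  # -> p = 4

Answer: 4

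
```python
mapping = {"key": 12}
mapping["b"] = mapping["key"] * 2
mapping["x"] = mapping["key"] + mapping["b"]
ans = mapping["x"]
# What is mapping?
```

Answer: {'key': 12, 'b': 24, 'x': 36}

Derivation:
Trace (tracking mapping):
mapping = {'key': 12}  # -> mapping = {'key': 12}
mapping['b'] = mapping['key'] * 2  # -> mapping = {'key': 12, 'b': 24}
mapping['x'] = mapping['key'] + mapping['b']  # -> mapping = {'key': 12, 'b': 24, 'x': 36}
ans = mapping['x']  # -> ans = 36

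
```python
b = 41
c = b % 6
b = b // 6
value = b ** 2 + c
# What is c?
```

Answer: 5

Derivation:
Trace (tracking c):
b = 41  # -> b = 41
c = b % 6  # -> c = 5
b = b // 6  # -> b = 6
value = b ** 2 + c  # -> value = 41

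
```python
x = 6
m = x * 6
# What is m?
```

Trace (tracking m):
x = 6  # -> x = 6
m = x * 6  # -> m = 36

Answer: 36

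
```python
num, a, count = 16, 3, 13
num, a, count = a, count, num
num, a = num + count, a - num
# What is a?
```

Trace (tracking a):
num, a, count = (16, 3, 13)  # -> num = 16, a = 3, count = 13
num, a, count = (a, count, num)  # -> num = 3, a = 13, count = 16
num, a = (num + count, a - num)  # -> num = 19, a = 10

Answer: 10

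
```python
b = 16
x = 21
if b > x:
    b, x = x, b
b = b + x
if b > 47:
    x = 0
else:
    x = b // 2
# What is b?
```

Trace (tracking b):
b = 16  # -> b = 16
x = 21  # -> x = 21
if b > x:  # condition is False
b = b + x  # -> b = 37
if b > 47:  # condition is False
else:
    x = b // 2  # -> x = 18

Answer: 37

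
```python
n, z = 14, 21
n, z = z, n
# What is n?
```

Answer: 21

Derivation:
Trace (tracking n):
n, z = (14, 21)  # -> n = 14, z = 21
n, z = (z, n)  # -> n = 21, z = 14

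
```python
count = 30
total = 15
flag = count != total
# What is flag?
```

Trace (tracking flag):
count = 30  # -> count = 30
total = 15  # -> total = 15
flag = count != total  # -> flag = True

Answer: True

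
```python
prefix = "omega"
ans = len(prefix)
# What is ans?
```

Answer: 5

Derivation:
Trace (tracking ans):
prefix = 'omega'  # -> prefix = 'omega'
ans = len(prefix)  # -> ans = 5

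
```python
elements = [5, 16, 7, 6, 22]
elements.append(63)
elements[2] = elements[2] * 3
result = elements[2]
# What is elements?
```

Answer: [5, 16, 21, 6, 22, 63]

Derivation:
Trace (tracking elements):
elements = [5, 16, 7, 6, 22]  # -> elements = [5, 16, 7, 6, 22]
elements.append(63)  # -> elements = [5, 16, 7, 6, 22, 63]
elements[2] = elements[2] * 3  # -> elements = [5, 16, 21, 6, 22, 63]
result = elements[2]  # -> result = 21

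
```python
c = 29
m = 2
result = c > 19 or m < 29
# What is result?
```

Trace (tracking result):
c = 29  # -> c = 29
m = 2  # -> m = 2
result = c > 19 or m < 29  # -> result = True

Answer: True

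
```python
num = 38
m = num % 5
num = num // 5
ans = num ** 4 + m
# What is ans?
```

Answer: 2404

Derivation:
Trace (tracking ans):
num = 38  # -> num = 38
m = num % 5  # -> m = 3
num = num // 5  # -> num = 7
ans = num ** 4 + m  # -> ans = 2404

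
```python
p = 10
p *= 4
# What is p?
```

Trace (tracking p):
p = 10  # -> p = 10
p *= 4  # -> p = 40

Answer: 40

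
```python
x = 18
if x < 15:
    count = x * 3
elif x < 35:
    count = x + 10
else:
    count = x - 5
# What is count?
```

Answer: 28

Derivation:
Trace (tracking count):
x = 18  # -> x = 18
if x < 15:  # condition is False
elif x < 35:  # condition is True
    count = x + 10  # -> count = 28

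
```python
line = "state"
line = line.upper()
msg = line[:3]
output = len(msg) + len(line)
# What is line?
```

Trace (tracking line):
line = 'state'  # -> line = 'state'
line = line.upper()  # -> line = 'STATE'
msg = line[:3]  # -> msg = 'STA'
output = len(msg) + len(line)  # -> output = 8

Answer: 'STATE'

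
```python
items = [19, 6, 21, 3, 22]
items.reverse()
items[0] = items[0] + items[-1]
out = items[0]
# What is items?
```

Trace (tracking items):
items = [19, 6, 21, 3, 22]  # -> items = [19, 6, 21, 3, 22]
items.reverse()  # -> items = [22, 3, 21, 6, 19]
items[0] = items[0] + items[-1]  # -> items = [41, 3, 21, 6, 19]
out = items[0]  # -> out = 41

Answer: [41, 3, 21, 6, 19]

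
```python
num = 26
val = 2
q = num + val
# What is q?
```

Answer: 28

Derivation:
Trace (tracking q):
num = 26  # -> num = 26
val = 2  # -> val = 2
q = num + val  # -> q = 28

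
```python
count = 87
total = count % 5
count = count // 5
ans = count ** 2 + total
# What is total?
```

Trace (tracking total):
count = 87  # -> count = 87
total = count % 5  # -> total = 2
count = count // 5  # -> count = 17
ans = count ** 2 + total  # -> ans = 291

Answer: 2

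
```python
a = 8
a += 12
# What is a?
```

Trace (tracking a):
a = 8  # -> a = 8
a += 12  # -> a = 20

Answer: 20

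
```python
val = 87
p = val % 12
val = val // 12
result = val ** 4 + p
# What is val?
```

Answer: 7

Derivation:
Trace (tracking val):
val = 87  # -> val = 87
p = val % 12  # -> p = 3
val = val // 12  # -> val = 7
result = val ** 4 + p  # -> result = 2404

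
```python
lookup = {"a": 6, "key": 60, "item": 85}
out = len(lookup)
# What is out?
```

Answer: 3

Derivation:
Trace (tracking out):
lookup = {'a': 6, 'key': 60, 'item': 85}  # -> lookup = {'a': 6, 'key': 60, 'item': 85}
out = len(lookup)  # -> out = 3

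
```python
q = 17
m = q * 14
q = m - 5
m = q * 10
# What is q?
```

Trace (tracking q):
q = 17  # -> q = 17
m = q * 14  # -> m = 238
q = m - 5  # -> q = 233
m = q * 10  # -> m = 2330

Answer: 233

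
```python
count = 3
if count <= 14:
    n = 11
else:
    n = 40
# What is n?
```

Answer: 11

Derivation:
Trace (tracking n):
count = 3  # -> count = 3
if count <= 14:  # condition is True
    n = 11  # -> n = 11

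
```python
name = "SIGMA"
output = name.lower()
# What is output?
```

Answer: 'sigma'

Derivation:
Trace (tracking output):
name = 'SIGMA'  # -> name = 'SIGMA'
output = name.lower()  # -> output = 'sigma'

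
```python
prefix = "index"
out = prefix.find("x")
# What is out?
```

Trace (tracking out):
prefix = 'index'  # -> prefix = 'index'
out = prefix.find('x')  # -> out = 4

Answer: 4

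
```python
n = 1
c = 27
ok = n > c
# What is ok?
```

Answer: False

Derivation:
Trace (tracking ok):
n = 1  # -> n = 1
c = 27  # -> c = 27
ok = n > c  # -> ok = False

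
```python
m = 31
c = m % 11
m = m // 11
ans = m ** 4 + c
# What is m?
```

Answer: 2

Derivation:
Trace (tracking m):
m = 31  # -> m = 31
c = m % 11  # -> c = 9
m = m // 11  # -> m = 2
ans = m ** 4 + c  # -> ans = 25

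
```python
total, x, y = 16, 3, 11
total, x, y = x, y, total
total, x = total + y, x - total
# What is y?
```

Answer: 16

Derivation:
Trace (tracking y):
total, x, y = (16, 3, 11)  # -> total = 16, x = 3, y = 11
total, x, y = (x, y, total)  # -> total = 3, x = 11, y = 16
total, x = (total + y, x - total)  # -> total = 19, x = 8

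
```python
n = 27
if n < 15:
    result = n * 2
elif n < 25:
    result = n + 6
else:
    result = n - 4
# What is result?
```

Answer: 23

Derivation:
Trace (tracking result):
n = 27  # -> n = 27
if n < 15:  # condition is False
elif n < 25:  # condition is False
else:
    result = n - 4  # -> result = 23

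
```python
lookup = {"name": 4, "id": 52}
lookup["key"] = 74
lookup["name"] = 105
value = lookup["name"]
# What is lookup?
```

Trace (tracking lookup):
lookup = {'name': 4, 'id': 52}  # -> lookup = {'name': 4, 'id': 52}
lookup['key'] = 74  # -> lookup = {'name': 4, 'id': 52, 'key': 74}
lookup['name'] = 105  # -> lookup = {'name': 105, 'id': 52, 'key': 74}
value = lookup['name']  # -> value = 105

Answer: {'name': 105, 'id': 52, 'key': 74}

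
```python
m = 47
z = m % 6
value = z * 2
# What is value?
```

Trace (tracking value):
m = 47  # -> m = 47
z = m % 6  # -> z = 5
value = z * 2  # -> value = 10

Answer: 10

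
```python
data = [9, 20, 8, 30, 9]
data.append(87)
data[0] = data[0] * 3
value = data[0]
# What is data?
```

Trace (tracking data):
data = [9, 20, 8, 30, 9]  # -> data = [9, 20, 8, 30, 9]
data.append(87)  # -> data = [9, 20, 8, 30, 9, 87]
data[0] = data[0] * 3  # -> data = [27, 20, 8, 30, 9, 87]
value = data[0]  # -> value = 27

Answer: [27, 20, 8, 30, 9, 87]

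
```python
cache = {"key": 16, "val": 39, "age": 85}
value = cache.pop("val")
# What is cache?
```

Trace (tracking cache):
cache = {'key': 16, 'val': 39, 'age': 85}  # -> cache = {'key': 16, 'val': 39, 'age': 85}
value = cache.pop('val')  # -> value = 39

Answer: {'key': 16, 'age': 85}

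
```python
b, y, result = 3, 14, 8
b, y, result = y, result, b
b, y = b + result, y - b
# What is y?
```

Trace (tracking y):
b, y, result = (3, 14, 8)  # -> b = 3, y = 14, result = 8
b, y, result = (y, result, b)  # -> b = 14, y = 8, result = 3
b, y = (b + result, y - b)  # -> b = 17, y = -6

Answer: -6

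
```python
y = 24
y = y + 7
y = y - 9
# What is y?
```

Trace (tracking y):
y = 24  # -> y = 24
y = y + 7  # -> y = 31
y = y - 9  # -> y = 22

Answer: 22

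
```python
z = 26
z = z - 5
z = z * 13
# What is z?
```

Trace (tracking z):
z = 26  # -> z = 26
z = z - 5  # -> z = 21
z = z * 13  # -> z = 273

Answer: 273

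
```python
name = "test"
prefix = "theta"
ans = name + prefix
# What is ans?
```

Trace (tracking ans):
name = 'test'  # -> name = 'test'
prefix = 'theta'  # -> prefix = 'theta'
ans = name + prefix  # -> ans = 'testtheta'

Answer: 'testtheta'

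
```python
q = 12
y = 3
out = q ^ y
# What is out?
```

Answer: 15

Derivation:
Trace (tracking out):
q = 12  # -> q = 12
y = 3  # -> y = 3
out = q ^ y  # -> out = 15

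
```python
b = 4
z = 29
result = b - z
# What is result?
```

Trace (tracking result):
b = 4  # -> b = 4
z = 29  # -> z = 29
result = b - z  # -> result = -25

Answer: -25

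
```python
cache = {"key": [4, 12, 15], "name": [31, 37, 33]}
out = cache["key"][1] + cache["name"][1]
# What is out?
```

Answer: 49

Derivation:
Trace (tracking out):
cache = {'key': [4, 12, 15], 'name': [31, 37, 33]}  # -> cache = {'key': [4, 12, 15], 'name': [31, 37, 33]}
out = cache['key'][1] + cache['name'][1]  # -> out = 49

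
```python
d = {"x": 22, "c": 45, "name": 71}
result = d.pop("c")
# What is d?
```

Answer: {'x': 22, 'name': 71}

Derivation:
Trace (tracking d):
d = {'x': 22, 'c': 45, 'name': 71}  # -> d = {'x': 22, 'c': 45, 'name': 71}
result = d.pop('c')  # -> result = 45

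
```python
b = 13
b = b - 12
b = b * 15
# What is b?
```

Trace (tracking b):
b = 13  # -> b = 13
b = b - 12  # -> b = 1
b = b * 15  # -> b = 15

Answer: 15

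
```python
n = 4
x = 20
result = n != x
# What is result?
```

Answer: True

Derivation:
Trace (tracking result):
n = 4  # -> n = 4
x = 20  # -> x = 20
result = n != x  # -> result = True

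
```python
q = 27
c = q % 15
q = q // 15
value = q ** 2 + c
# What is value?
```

Answer: 13

Derivation:
Trace (tracking value):
q = 27  # -> q = 27
c = q % 15  # -> c = 12
q = q // 15  # -> q = 1
value = q ** 2 + c  # -> value = 13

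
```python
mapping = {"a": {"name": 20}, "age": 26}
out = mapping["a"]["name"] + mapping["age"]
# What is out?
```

Answer: 46

Derivation:
Trace (tracking out):
mapping = {'a': {'name': 20}, 'age': 26}  # -> mapping = {'a': {'name': 20}, 'age': 26}
out = mapping['a']['name'] + mapping['age']  # -> out = 46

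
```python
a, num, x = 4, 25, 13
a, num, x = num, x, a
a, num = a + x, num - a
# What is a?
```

Answer: 29

Derivation:
Trace (tracking a):
a, num, x = (4, 25, 13)  # -> a = 4, num = 25, x = 13
a, num, x = (num, x, a)  # -> a = 25, num = 13, x = 4
a, num = (a + x, num - a)  # -> a = 29, num = -12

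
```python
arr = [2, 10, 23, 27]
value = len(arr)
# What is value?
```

Answer: 4

Derivation:
Trace (tracking value):
arr = [2, 10, 23, 27]  # -> arr = [2, 10, 23, 27]
value = len(arr)  # -> value = 4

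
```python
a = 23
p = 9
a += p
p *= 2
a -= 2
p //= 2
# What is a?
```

Trace (tracking a):
a = 23  # -> a = 23
p = 9  # -> p = 9
a += p  # -> a = 32
p *= 2  # -> p = 18
a -= 2  # -> a = 30
p //= 2  # -> p = 9

Answer: 30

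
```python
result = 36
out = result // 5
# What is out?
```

Answer: 7

Derivation:
Trace (tracking out):
result = 36  # -> result = 36
out = result // 5  # -> out = 7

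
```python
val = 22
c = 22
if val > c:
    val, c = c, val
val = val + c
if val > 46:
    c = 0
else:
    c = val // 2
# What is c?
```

Trace (tracking c):
val = 22  # -> val = 22
c = 22  # -> c = 22
if val > c:  # condition is False
val = val + c  # -> val = 44
if val > 46:  # condition is False
else:
    c = val // 2  # -> c = 22

Answer: 22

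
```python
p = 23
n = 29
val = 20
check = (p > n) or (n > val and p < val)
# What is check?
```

Trace (tracking check):
p = 23  # -> p = 23
n = 29  # -> n = 29
val = 20  # -> val = 20
check = p > n or (n > val and p < val)  # -> check = False

Answer: False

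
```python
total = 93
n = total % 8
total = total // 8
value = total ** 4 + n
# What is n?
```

Trace (tracking n):
total = 93  # -> total = 93
n = total % 8  # -> n = 5
total = total // 8  # -> total = 11
value = total ** 4 + n  # -> value = 14646

Answer: 5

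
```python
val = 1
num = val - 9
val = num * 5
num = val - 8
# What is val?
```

Answer: -40

Derivation:
Trace (tracking val):
val = 1  # -> val = 1
num = val - 9  # -> num = -8
val = num * 5  # -> val = -40
num = val - 8  # -> num = -48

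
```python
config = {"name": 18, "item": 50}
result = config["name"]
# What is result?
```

Answer: 18

Derivation:
Trace (tracking result):
config = {'name': 18, 'item': 50}  # -> config = {'name': 18, 'item': 50}
result = config['name']  # -> result = 18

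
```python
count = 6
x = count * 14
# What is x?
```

Answer: 84

Derivation:
Trace (tracking x):
count = 6  # -> count = 6
x = count * 14  # -> x = 84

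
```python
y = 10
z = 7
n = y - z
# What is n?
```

Trace (tracking n):
y = 10  # -> y = 10
z = 7  # -> z = 7
n = y - z  # -> n = 3

Answer: 3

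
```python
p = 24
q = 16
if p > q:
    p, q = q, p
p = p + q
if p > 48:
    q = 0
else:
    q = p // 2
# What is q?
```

Trace (tracking q):
p = 24  # -> p = 24
q = 16  # -> q = 16
if p > q:  # condition is True
    p, q = (q, p)  # -> p = 16, q = 24
p = p + q  # -> p = 40
if p > 48:  # condition is False
else:
    q = p // 2  # -> q = 20

Answer: 20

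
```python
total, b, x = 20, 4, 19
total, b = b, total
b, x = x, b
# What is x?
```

Answer: 20

Derivation:
Trace (tracking x):
total, b, x = (20, 4, 19)  # -> total = 20, b = 4, x = 19
total, b = (b, total)  # -> total = 4, b = 20
b, x = (x, b)  # -> b = 19, x = 20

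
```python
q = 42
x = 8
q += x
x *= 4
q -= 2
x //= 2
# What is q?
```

Trace (tracking q):
q = 42  # -> q = 42
x = 8  # -> x = 8
q += x  # -> q = 50
x *= 4  # -> x = 32
q -= 2  # -> q = 48
x //= 2  # -> x = 16

Answer: 48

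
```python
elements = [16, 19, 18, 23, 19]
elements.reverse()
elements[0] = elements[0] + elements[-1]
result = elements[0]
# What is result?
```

Trace (tracking result):
elements = [16, 19, 18, 23, 19]  # -> elements = [16, 19, 18, 23, 19]
elements.reverse()  # -> elements = [19, 23, 18, 19, 16]
elements[0] = elements[0] + elements[-1]  # -> elements = [35, 23, 18, 19, 16]
result = elements[0]  # -> result = 35

Answer: 35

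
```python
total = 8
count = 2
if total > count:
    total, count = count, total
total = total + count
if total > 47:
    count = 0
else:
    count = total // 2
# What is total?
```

Answer: 10

Derivation:
Trace (tracking total):
total = 8  # -> total = 8
count = 2  # -> count = 2
if total > count:  # condition is True
    total, count = (count, total)  # -> total = 2, count = 8
total = total + count  # -> total = 10
if total > 47:  # condition is False
else:
    count = total // 2  # -> count = 5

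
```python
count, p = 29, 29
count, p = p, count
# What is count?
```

Answer: 29

Derivation:
Trace (tracking count):
count, p = (29, 29)  # -> count = 29, p = 29
count, p = (p, count)  # -> count = 29, p = 29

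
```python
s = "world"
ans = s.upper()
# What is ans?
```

Answer: 'WORLD'

Derivation:
Trace (tracking ans):
s = 'world'  # -> s = 'world'
ans = s.upper()  # -> ans = 'WORLD'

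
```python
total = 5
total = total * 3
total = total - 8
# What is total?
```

Answer: 7

Derivation:
Trace (tracking total):
total = 5  # -> total = 5
total = total * 3  # -> total = 15
total = total - 8  # -> total = 7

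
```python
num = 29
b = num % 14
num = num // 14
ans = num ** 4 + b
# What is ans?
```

Trace (tracking ans):
num = 29  # -> num = 29
b = num % 14  # -> b = 1
num = num // 14  # -> num = 2
ans = num ** 4 + b  # -> ans = 17

Answer: 17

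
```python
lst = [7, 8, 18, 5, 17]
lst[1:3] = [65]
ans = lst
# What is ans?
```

Trace (tracking ans):
lst = [7, 8, 18, 5, 17]  # -> lst = [7, 8, 18, 5, 17]
lst[1:3] = [65]  # -> lst = [7, 65, 5, 17]
ans = lst  # -> ans = [7, 65, 5, 17]

Answer: [7, 65, 5, 17]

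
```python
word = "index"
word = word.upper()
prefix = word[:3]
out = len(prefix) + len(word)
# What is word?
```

Answer: 'INDEX'

Derivation:
Trace (tracking word):
word = 'index'  # -> word = 'index'
word = word.upper()  # -> word = 'INDEX'
prefix = word[:3]  # -> prefix = 'IND'
out = len(prefix) + len(word)  # -> out = 8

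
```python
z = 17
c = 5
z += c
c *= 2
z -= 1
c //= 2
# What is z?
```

Trace (tracking z):
z = 17  # -> z = 17
c = 5  # -> c = 5
z += c  # -> z = 22
c *= 2  # -> c = 10
z -= 1  # -> z = 21
c //= 2  # -> c = 5

Answer: 21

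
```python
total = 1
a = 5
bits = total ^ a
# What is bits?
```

Trace (tracking bits):
total = 1  # -> total = 1
a = 5  # -> a = 5
bits = total ^ a  # -> bits = 4

Answer: 4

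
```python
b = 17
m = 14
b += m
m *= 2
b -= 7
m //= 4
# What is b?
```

Answer: 24

Derivation:
Trace (tracking b):
b = 17  # -> b = 17
m = 14  # -> m = 14
b += m  # -> b = 31
m *= 2  # -> m = 28
b -= 7  # -> b = 24
m //= 4  # -> m = 7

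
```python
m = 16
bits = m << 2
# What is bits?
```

Answer: 64

Derivation:
Trace (tracking bits):
m = 16  # -> m = 16
bits = m << 2  # -> bits = 64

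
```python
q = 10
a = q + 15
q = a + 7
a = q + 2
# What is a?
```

Answer: 34

Derivation:
Trace (tracking a):
q = 10  # -> q = 10
a = q + 15  # -> a = 25
q = a + 7  # -> q = 32
a = q + 2  # -> a = 34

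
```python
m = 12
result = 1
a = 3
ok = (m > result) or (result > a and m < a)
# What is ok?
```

Answer: True

Derivation:
Trace (tracking ok):
m = 12  # -> m = 12
result = 1  # -> result = 1
a = 3  # -> a = 3
ok = m > result or (result > a and m < a)  # -> ok = True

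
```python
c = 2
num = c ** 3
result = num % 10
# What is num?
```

Trace (tracking num):
c = 2  # -> c = 2
num = c ** 3  # -> num = 8
result = num % 10  # -> result = 8

Answer: 8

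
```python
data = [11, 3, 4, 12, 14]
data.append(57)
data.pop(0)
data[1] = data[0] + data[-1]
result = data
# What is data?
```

Answer: [3, 60, 12, 14, 57]

Derivation:
Trace (tracking data):
data = [11, 3, 4, 12, 14]  # -> data = [11, 3, 4, 12, 14]
data.append(57)  # -> data = [11, 3, 4, 12, 14, 57]
data.pop(0)  # -> data = [3, 4, 12, 14, 57]
data[1] = data[0] + data[-1]  # -> data = [3, 60, 12, 14, 57]
result = data  # -> result = [3, 60, 12, 14, 57]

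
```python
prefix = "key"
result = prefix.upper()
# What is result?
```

Trace (tracking result):
prefix = 'key'  # -> prefix = 'key'
result = prefix.upper()  # -> result = 'KEY'

Answer: 'KEY'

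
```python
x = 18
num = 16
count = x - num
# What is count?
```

Trace (tracking count):
x = 18  # -> x = 18
num = 16  # -> num = 16
count = x - num  # -> count = 2

Answer: 2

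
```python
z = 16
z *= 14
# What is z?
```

Trace (tracking z):
z = 16  # -> z = 16
z *= 14  # -> z = 224

Answer: 224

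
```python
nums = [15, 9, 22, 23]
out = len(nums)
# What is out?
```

Trace (tracking out):
nums = [15, 9, 22, 23]  # -> nums = [15, 9, 22, 23]
out = len(nums)  # -> out = 4

Answer: 4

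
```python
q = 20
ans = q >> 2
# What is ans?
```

Answer: 5

Derivation:
Trace (tracking ans):
q = 20  # -> q = 20
ans = q >> 2  # -> ans = 5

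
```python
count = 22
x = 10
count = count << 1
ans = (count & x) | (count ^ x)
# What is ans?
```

Answer: 46

Derivation:
Trace (tracking ans):
count = 22  # -> count = 22
x = 10  # -> x = 10
count = count << 1  # -> count = 44
ans = count & x | count ^ x  # -> ans = 46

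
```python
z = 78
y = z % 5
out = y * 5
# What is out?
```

Trace (tracking out):
z = 78  # -> z = 78
y = z % 5  # -> y = 3
out = y * 5  # -> out = 15

Answer: 15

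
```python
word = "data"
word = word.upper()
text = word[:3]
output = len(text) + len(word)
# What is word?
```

Answer: 'DATA'

Derivation:
Trace (tracking word):
word = 'data'  # -> word = 'data'
word = word.upper()  # -> word = 'DATA'
text = word[:3]  # -> text = 'DAT'
output = len(text) + len(word)  # -> output = 7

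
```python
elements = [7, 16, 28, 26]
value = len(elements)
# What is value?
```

Trace (tracking value):
elements = [7, 16, 28, 26]  # -> elements = [7, 16, 28, 26]
value = len(elements)  # -> value = 4

Answer: 4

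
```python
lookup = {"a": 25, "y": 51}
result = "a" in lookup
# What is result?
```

Answer: True

Derivation:
Trace (tracking result):
lookup = {'a': 25, 'y': 51}  # -> lookup = {'a': 25, 'y': 51}
result = 'a' in lookup  # -> result = True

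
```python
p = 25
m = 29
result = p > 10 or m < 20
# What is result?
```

Answer: True

Derivation:
Trace (tracking result):
p = 25  # -> p = 25
m = 29  # -> m = 29
result = p > 10 or m < 20  # -> result = True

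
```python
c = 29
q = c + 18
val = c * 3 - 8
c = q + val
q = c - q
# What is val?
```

Trace (tracking val):
c = 29  # -> c = 29
q = c + 18  # -> q = 47
val = c * 3 - 8  # -> val = 79
c = q + val  # -> c = 126
q = c - q  # -> q = 79

Answer: 79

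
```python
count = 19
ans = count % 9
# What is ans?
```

Trace (tracking ans):
count = 19  # -> count = 19
ans = count % 9  # -> ans = 1

Answer: 1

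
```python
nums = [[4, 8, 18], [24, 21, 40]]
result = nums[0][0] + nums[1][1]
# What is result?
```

Answer: 25

Derivation:
Trace (tracking result):
nums = [[4, 8, 18], [24, 21, 40]]  # -> nums = [[4, 8, 18], [24, 21, 40]]
result = nums[0][0] + nums[1][1]  # -> result = 25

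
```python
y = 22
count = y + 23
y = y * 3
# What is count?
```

Trace (tracking count):
y = 22  # -> y = 22
count = y + 23  # -> count = 45
y = y * 3  # -> y = 66

Answer: 45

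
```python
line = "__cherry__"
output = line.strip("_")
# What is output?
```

Trace (tracking output):
line = '__cherry__'  # -> line = '__cherry__'
output = line.strip('_')  # -> output = 'cherry'

Answer: 'cherry'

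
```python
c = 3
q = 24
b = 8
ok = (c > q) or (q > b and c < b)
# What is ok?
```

Answer: True

Derivation:
Trace (tracking ok):
c = 3  # -> c = 3
q = 24  # -> q = 24
b = 8  # -> b = 8
ok = c > q or (q > b and c < b)  # -> ok = True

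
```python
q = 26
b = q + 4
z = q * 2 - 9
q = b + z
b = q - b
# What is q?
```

Trace (tracking q):
q = 26  # -> q = 26
b = q + 4  # -> b = 30
z = q * 2 - 9  # -> z = 43
q = b + z  # -> q = 73
b = q - b  # -> b = 43

Answer: 73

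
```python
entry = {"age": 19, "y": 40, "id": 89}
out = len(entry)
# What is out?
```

Trace (tracking out):
entry = {'age': 19, 'y': 40, 'id': 89}  # -> entry = {'age': 19, 'y': 40, 'id': 89}
out = len(entry)  # -> out = 3

Answer: 3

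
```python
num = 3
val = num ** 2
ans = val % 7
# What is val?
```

Answer: 9

Derivation:
Trace (tracking val):
num = 3  # -> num = 3
val = num ** 2  # -> val = 9
ans = val % 7  # -> ans = 2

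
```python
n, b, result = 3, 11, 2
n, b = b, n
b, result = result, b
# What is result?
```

Answer: 3

Derivation:
Trace (tracking result):
n, b, result = (3, 11, 2)  # -> n = 3, b = 11, result = 2
n, b = (b, n)  # -> n = 11, b = 3
b, result = (result, b)  # -> b = 2, result = 3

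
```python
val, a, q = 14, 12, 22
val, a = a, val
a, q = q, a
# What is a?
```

Answer: 22

Derivation:
Trace (tracking a):
val, a, q = (14, 12, 22)  # -> val = 14, a = 12, q = 22
val, a = (a, val)  # -> val = 12, a = 14
a, q = (q, a)  # -> a = 22, q = 14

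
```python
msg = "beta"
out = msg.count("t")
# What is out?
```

Answer: 1

Derivation:
Trace (tracking out):
msg = 'beta'  # -> msg = 'beta'
out = msg.count('t')  # -> out = 1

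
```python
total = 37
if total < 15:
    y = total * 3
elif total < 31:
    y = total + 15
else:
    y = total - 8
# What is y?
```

Trace (tracking y):
total = 37  # -> total = 37
if total < 15:  # condition is False
elif total < 31:  # condition is False
else:
    y = total - 8  # -> y = 29

Answer: 29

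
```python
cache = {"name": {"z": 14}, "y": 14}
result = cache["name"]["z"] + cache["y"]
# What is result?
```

Trace (tracking result):
cache = {'name': {'z': 14}, 'y': 14}  # -> cache = {'name': {'z': 14}, 'y': 14}
result = cache['name']['z'] + cache['y']  # -> result = 28

Answer: 28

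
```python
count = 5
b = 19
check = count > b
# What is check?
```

Trace (tracking check):
count = 5  # -> count = 5
b = 19  # -> b = 19
check = count > b  # -> check = False

Answer: False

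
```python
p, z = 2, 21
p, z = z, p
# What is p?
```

Trace (tracking p):
p, z = (2, 21)  # -> p = 2, z = 21
p, z = (z, p)  # -> p = 21, z = 2

Answer: 21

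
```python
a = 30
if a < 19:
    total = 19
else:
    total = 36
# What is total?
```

Trace (tracking total):
a = 30  # -> a = 30
if a < 19:  # condition is False
else:
    total = 36  # -> total = 36

Answer: 36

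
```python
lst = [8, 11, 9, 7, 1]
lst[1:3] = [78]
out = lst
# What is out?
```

Trace (tracking out):
lst = [8, 11, 9, 7, 1]  # -> lst = [8, 11, 9, 7, 1]
lst[1:3] = [78]  # -> lst = [8, 78, 7, 1]
out = lst  # -> out = [8, 78, 7, 1]

Answer: [8, 78, 7, 1]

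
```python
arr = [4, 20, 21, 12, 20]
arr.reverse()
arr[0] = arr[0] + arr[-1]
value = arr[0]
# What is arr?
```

Trace (tracking arr):
arr = [4, 20, 21, 12, 20]  # -> arr = [4, 20, 21, 12, 20]
arr.reverse()  # -> arr = [20, 12, 21, 20, 4]
arr[0] = arr[0] + arr[-1]  # -> arr = [24, 12, 21, 20, 4]
value = arr[0]  # -> value = 24

Answer: [24, 12, 21, 20, 4]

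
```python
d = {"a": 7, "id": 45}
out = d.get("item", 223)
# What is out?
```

Answer: 223

Derivation:
Trace (tracking out):
d = {'a': 7, 'id': 45}  # -> d = {'a': 7, 'id': 45}
out = d.get('item', 223)  # -> out = 223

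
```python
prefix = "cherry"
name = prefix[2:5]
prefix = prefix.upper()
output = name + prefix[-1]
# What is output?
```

Answer: 'errY'

Derivation:
Trace (tracking output):
prefix = 'cherry'  # -> prefix = 'cherry'
name = prefix[2:5]  # -> name = 'err'
prefix = prefix.upper()  # -> prefix = 'CHERRY'
output = name + prefix[-1]  # -> output = 'errY'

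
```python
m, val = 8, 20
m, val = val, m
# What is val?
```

Answer: 8

Derivation:
Trace (tracking val):
m, val = (8, 20)  # -> m = 8, val = 20
m, val = (val, m)  # -> m = 20, val = 8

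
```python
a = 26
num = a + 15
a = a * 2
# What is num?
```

Answer: 41

Derivation:
Trace (tracking num):
a = 26  # -> a = 26
num = a + 15  # -> num = 41
a = a * 2  # -> a = 52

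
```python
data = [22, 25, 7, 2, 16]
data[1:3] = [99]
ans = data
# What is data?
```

Trace (tracking data):
data = [22, 25, 7, 2, 16]  # -> data = [22, 25, 7, 2, 16]
data[1:3] = [99]  # -> data = [22, 99, 2, 16]
ans = data  # -> ans = [22, 99, 2, 16]

Answer: [22, 99, 2, 16]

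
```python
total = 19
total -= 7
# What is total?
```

Trace (tracking total):
total = 19  # -> total = 19
total -= 7  # -> total = 12

Answer: 12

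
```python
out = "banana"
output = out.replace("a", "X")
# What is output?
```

Answer: 'bXnXnX'

Derivation:
Trace (tracking output):
out = 'banana'  # -> out = 'banana'
output = out.replace('a', 'X')  # -> output = 'bXnXnX'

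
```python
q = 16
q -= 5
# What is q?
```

Trace (tracking q):
q = 16  # -> q = 16
q -= 5  # -> q = 11

Answer: 11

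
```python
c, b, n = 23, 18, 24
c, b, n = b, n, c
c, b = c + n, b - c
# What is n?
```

Trace (tracking n):
c, b, n = (23, 18, 24)  # -> c = 23, b = 18, n = 24
c, b, n = (b, n, c)  # -> c = 18, b = 24, n = 23
c, b = (c + n, b - c)  # -> c = 41, b = 6

Answer: 23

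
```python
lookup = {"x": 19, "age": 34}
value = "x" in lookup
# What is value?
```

Answer: True

Derivation:
Trace (tracking value):
lookup = {'x': 19, 'age': 34}  # -> lookup = {'x': 19, 'age': 34}
value = 'x' in lookup  # -> value = True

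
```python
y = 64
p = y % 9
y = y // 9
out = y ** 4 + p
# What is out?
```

Answer: 2402

Derivation:
Trace (tracking out):
y = 64  # -> y = 64
p = y % 9  # -> p = 1
y = y // 9  # -> y = 7
out = y ** 4 + p  # -> out = 2402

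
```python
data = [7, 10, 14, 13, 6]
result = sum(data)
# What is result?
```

Trace (tracking result):
data = [7, 10, 14, 13, 6]  # -> data = [7, 10, 14, 13, 6]
result = sum(data)  # -> result = 50

Answer: 50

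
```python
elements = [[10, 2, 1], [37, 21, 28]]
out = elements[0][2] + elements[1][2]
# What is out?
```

Answer: 29

Derivation:
Trace (tracking out):
elements = [[10, 2, 1], [37, 21, 28]]  # -> elements = [[10, 2, 1], [37, 21, 28]]
out = elements[0][2] + elements[1][2]  # -> out = 29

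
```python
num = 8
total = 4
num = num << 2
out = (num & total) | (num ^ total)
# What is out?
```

Answer: 36

Derivation:
Trace (tracking out):
num = 8  # -> num = 8
total = 4  # -> total = 4
num = num << 2  # -> num = 32
out = num & total | num ^ total  # -> out = 36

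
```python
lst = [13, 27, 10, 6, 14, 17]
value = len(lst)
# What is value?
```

Answer: 6

Derivation:
Trace (tracking value):
lst = [13, 27, 10, 6, 14, 17]  # -> lst = [13, 27, 10, 6, 14, 17]
value = len(lst)  # -> value = 6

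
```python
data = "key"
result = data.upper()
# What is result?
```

Trace (tracking result):
data = 'key'  # -> data = 'key'
result = data.upper()  # -> result = 'KEY'

Answer: 'KEY'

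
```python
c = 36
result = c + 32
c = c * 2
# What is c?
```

Trace (tracking c):
c = 36  # -> c = 36
result = c + 32  # -> result = 68
c = c * 2  # -> c = 72

Answer: 72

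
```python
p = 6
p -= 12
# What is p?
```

Trace (tracking p):
p = 6  # -> p = 6
p -= 12  # -> p = -6

Answer: -6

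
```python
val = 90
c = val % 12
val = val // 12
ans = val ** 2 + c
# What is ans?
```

Trace (tracking ans):
val = 90  # -> val = 90
c = val % 12  # -> c = 6
val = val // 12  # -> val = 7
ans = val ** 2 + c  # -> ans = 55

Answer: 55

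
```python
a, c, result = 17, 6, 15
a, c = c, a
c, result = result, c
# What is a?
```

Trace (tracking a):
a, c, result = (17, 6, 15)  # -> a = 17, c = 6, result = 15
a, c = (c, a)  # -> a = 6, c = 17
c, result = (result, c)  # -> c = 15, result = 17

Answer: 6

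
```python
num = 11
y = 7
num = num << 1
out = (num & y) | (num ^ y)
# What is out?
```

Answer: 23

Derivation:
Trace (tracking out):
num = 11  # -> num = 11
y = 7  # -> y = 7
num = num << 1  # -> num = 22
out = num & y | num ^ y  # -> out = 23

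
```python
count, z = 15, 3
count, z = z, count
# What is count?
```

Trace (tracking count):
count, z = (15, 3)  # -> count = 15, z = 3
count, z = (z, count)  # -> count = 3, z = 15

Answer: 3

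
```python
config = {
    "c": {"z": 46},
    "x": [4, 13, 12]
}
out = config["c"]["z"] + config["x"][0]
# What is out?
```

Trace (tracking out):
config = {'c': {'z': 46}, 'x': [4, 13, 12]}  # -> config = {'c': {'z': 46}, 'x': [4, 13, 12]}
out = config['c']['z'] + config['x'][0]  # -> out = 50

Answer: 50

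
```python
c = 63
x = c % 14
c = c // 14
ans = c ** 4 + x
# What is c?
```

Answer: 4

Derivation:
Trace (tracking c):
c = 63  # -> c = 63
x = c % 14  # -> x = 7
c = c // 14  # -> c = 4
ans = c ** 4 + x  # -> ans = 263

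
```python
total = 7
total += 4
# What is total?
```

Trace (tracking total):
total = 7  # -> total = 7
total += 4  # -> total = 11

Answer: 11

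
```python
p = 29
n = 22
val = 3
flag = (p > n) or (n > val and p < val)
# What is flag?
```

Answer: True

Derivation:
Trace (tracking flag):
p = 29  # -> p = 29
n = 22  # -> n = 22
val = 3  # -> val = 3
flag = p > n or (n > val and p < val)  # -> flag = True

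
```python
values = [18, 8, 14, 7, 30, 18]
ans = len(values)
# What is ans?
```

Answer: 6

Derivation:
Trace (tracking ans):
values = [18, 8, 14, 7, 30, 18]  # -> values = [18, 8, 14, 7, 30, 18]
ans = len(values)  # -> ans = 6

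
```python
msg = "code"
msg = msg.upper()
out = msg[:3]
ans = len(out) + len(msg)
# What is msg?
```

Answer: 'CODE'

Derivation:
Trace (tracking msg):
msg = 'code'  # -> msg = 'code'
msg = msg.upper()  # -> msg = 'CODE'
out = msg[:3]  # -> out = 'COD'
ans = len(out) + len(msg)  # -> ans = 7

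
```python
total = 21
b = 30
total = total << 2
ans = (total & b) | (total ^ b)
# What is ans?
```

Answer: 94

Derivation:
Trace (tracking ans):
total = 21  # -> total = 21
b = 30  # -> b = 30
total = total << 2  # -> total = 84
ans = total & b | total ^ b  # -> ans = 94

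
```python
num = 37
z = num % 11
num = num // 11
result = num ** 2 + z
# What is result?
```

Trace (tracking result):
num = 37  # -> num = 37
z = num % 11  # -> z = 4
num = num // 11  # -> num = 3
result = num ** 2 + z  # -> result = 13

Answer: 13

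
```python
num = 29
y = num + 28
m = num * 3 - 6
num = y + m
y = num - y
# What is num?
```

Answer: 138

Derivation:
Trace (tracking num):
num = 29  # -> num = 29
y = num + 28  # -> y = 57
m = num * 3 - 6  # -> m = 81
num = y + m  # -> num = 138
y = num - y  # -> y = 81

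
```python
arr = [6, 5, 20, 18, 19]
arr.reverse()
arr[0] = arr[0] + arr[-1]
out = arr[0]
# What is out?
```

Answer: 25

Derivation:
Trace (tracking out):
arr = [6, 5, 20, 18, 19]  # -> arr = [6, 5, 20, 18, 19]
arr.reverse()  # -> arr = [19, 18, 20, 5, 6]
arr[0] = arr[0] + arr[-1]  # -> arr = [25, 18, 20, 5, 6]
out = arr[0]  # -> out = 25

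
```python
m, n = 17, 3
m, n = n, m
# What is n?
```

Trace (tracking n):
m, n = (17, 3)  # -> m = 17, n = 3
m, n = (n, m)  # -> m = 3, n = 17

Answer: 17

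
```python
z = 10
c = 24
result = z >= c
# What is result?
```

Trace (tracking result):
z = 10  # -> z = 10
c = 24  # -> c = 24
result = z >= c  # -> result = False

Answer: False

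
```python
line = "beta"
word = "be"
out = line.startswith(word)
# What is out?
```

Answer: True

Derivation:
Trace (tracking out):
line = 'beta'  # -> line = 'beta'
word = 'be'  # -> word = 'be'
out = line.startswith(word)  # -> out = True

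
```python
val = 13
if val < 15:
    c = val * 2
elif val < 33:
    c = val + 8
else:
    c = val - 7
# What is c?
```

Trace (tracking c):
val = 13  # -> val = 13
if val < 15:  # condition is True
    c = val * 2  # -> c = 26

Answer: 26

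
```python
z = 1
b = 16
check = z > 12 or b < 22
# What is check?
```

Answer: True

Derivation:
Trace (tracking check):
z = 1  # -> z = 1
b = 16  # -> b = 16
check = z > 12 or b < 22  # -> check = True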